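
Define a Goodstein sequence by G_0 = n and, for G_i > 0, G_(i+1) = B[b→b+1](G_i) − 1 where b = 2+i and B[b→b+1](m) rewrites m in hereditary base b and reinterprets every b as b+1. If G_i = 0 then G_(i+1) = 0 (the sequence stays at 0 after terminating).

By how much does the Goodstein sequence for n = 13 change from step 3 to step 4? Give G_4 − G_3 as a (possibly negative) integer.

13 —HB2→ 2^(2 + 1) + 2^2 + 1 —bump→ 3^(3 + 1) + 3^3 + 1 = 109 —(−1)→ 108
108 —HB3→ 3^(3 + 1) + 3^3 —bump→ 4^(4 + 1) + 4^4 = 1280 —(−1)→ 1279
1279 —HB4→ 4^(4 + 1) + 3·4^3 + 3·4^2 + 3·4 + 3 —bump→ 5^(5 + 1) + 3·5^3 + 3·5^2 + 3·5 + 3 = 16093 —(−1)→ 16092
16092 —HB5→ 5^(5 + 1) + 3·5^3 + 3·5^2 + 3·5 + 2 —bump→ 6^(6 + 1) + 3·6^3 + 3·6^2 + 3·6 + 2 = 280712 —(−1)→ 280711

264619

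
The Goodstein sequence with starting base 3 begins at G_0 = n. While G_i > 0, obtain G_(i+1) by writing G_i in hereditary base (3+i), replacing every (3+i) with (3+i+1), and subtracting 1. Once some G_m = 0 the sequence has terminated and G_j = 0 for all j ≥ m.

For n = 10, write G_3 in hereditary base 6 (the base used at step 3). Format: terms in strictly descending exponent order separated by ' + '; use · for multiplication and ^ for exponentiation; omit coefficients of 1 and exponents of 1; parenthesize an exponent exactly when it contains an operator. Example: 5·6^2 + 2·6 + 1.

[0] 10 ≡ 3^2 + 1 (base 3). Lift 4: 17. −1: 16.
[1] 16 ≡ 4^2 (base 4). Lift 5: 25. −1: 24.
[2] 24 ≡ 4·5 + 4 (base 5). Lift 6: 28. −1: 27.
[3] 27 ≡ 4·6 + 3 (base 6). Lift 7: 31. −1: 30.

4·6 + 3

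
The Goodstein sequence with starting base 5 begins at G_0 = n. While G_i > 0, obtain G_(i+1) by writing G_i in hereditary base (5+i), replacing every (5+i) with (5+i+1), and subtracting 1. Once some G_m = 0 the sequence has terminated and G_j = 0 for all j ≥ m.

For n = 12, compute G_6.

i=0: 12 = 2·5 + 2 (b=5); 5→6: 2·6 + 2 = 14; 14−1 = 13
i=1: 13 = 2·6 + 1 (b=6); 6→7: 2·7 + 1 = 15; 15−1 = 14
i=2: 14 = 2·7 (b=7); 7→8: 2·8 = 16; 16−1 = 15
i=3: 15 = 8 + 7 (b=8); 8→9: 9 + 7 = 16; 16−1 = 15
i=4: 15 = 9 + 6 (b=9); 9→10: 10 + 6 = 16; 16−1 = 15
i=5: 15 = 10 + 5 (b=10); 10→11: 11 + 5 = 16; 16−1 = 15
i=6: 15 = 11 + 4 (b=11); 11→12: 12 + 4 = 16; 16−1 = 15

15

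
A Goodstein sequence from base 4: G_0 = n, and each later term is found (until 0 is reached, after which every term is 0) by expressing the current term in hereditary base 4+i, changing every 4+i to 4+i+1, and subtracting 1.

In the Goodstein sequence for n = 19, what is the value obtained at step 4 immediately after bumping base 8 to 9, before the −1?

G_0 = 19. HB_4(19) = 4^2 + 3. Bump = 28. G_1 = 27.
G_1 = 27. HB_5(27) = 5^2 + 2. Bump = 38. G_2 = 37.
G_2 = 37. HB_6(37) = 6^2 + 1. Bump = 50. G_3 = 49.
G_3 = 49. HB_7(49) = 7^2. Bump = 64. G_4 = 63.
G_4 = 63. HB_8(63) = 7·8 + 7. Bump = 70. G_5 = 69.

70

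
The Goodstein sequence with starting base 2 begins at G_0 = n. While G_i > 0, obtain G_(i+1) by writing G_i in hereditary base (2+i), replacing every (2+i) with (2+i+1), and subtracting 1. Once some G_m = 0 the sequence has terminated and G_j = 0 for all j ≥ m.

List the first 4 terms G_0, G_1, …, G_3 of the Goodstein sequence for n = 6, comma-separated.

[0] 6 ≡ 2^2 + 2 (base 2). Lift 3: 30. −1: 29.
[1] 29 ≡ 3^3 + 2 (base 3). Lift 4: 258. −1: 257.
[2] 257 ≡ 4^4 + 1 (base 4). Lift 5: 3126. −1: 3125.

6, 29, 257, 3125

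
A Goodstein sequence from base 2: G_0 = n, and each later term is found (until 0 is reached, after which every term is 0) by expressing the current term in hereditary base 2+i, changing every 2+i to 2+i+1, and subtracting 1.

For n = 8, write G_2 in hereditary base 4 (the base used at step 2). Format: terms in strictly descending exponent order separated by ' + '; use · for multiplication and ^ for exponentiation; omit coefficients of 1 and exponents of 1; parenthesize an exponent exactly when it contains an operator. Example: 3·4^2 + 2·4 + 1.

base 2: 8 = 2^(2 + 1); at 3: 3^(3 + 1) = 81; next = 80
base 3: 80 = 2·3^3 + 2·3^2 + 2·3 + 2; at 4: 2·4^4 + 2·4^2 + 2·4 + 2 = 554; next = 553
base 4: 553 = 2·4^4 + 2·4^2 + 2·4 + 1; at 5: 2·5^5 + 2·5^2 + 2·5 + 1 = 6311; next = 6310

2·4^4 + 2·4^2 + 2·4 + 1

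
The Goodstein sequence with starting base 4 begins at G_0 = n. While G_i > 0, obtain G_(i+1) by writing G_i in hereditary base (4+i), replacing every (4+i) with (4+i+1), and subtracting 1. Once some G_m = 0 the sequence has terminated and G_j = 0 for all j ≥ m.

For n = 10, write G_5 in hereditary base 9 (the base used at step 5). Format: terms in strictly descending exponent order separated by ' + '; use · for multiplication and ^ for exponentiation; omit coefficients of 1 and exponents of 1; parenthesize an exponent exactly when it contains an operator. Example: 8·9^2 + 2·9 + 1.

G_0=10  [base 4] 2·4 + 2  →[4↦5]→  2·5 + 2 = 12  −1 ⇒ G_1=11
G_1=11  [base 5] 2·5 + 1  →[5↦6]→  2·6 + 1 = 13  −1 ⇒ G_2=12
G_2=12  [base 6] 2·6  →[6↦7]→  2·7 = 14  −1 ⇒ G_3=13
G_3=13  [base 7] 7 + 6  →[7↦8]→  8 + 6 = 14  −1 ⇒ G_4=13
G_4=13  [base 8] 8 + 5  →[8↦9]→  9 + 5 = 14  −1 ⇒ G_5=13
G_5=13  [base 9] 9 + 4  →[9↦10]→  10 + 4 = 14  −1 ⇒ G_6=13

9 + 4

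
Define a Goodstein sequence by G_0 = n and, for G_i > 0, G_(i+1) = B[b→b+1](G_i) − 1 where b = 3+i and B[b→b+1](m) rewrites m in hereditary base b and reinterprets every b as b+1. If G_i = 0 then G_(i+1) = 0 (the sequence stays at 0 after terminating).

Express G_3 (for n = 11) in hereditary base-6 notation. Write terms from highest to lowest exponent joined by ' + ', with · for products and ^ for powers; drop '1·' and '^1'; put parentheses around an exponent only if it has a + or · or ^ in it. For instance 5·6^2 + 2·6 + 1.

5·6 + 5

base 3: 11 = 3^2 + 2; at 4: 4^2 + 2 = 18; next = 17
base 4: 17 = 4^2 + 1; at 5: 5^2 + 1 = 26; next = 25
base 5: 25 = 5^2; at 6: 6^2 = 36; next = 35
base 6: 35 = 5·6 + 5; at 7: 5·7 + 5 = 40; next = 39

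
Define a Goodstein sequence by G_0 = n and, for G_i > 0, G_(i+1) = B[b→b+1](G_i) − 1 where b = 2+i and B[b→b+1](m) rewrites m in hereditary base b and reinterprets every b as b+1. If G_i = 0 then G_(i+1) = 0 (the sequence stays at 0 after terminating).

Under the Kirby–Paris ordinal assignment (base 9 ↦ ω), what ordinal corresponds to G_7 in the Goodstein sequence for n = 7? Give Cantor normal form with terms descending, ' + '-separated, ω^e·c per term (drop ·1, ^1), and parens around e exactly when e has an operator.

[0] 7 ≡ 2^2 + 2 + 1 (base 2). Lift 3: 31. −1: 30.
[1] 30 ≡ 3^3 + 3 (base 3). Lift 4: 260. −1: 259.
[2] 259 ≡ 4^4 + 3 (base 4). Lift 5: 3128. −1: 3127.
[3] 3127 ≡ 5^5 + 2 (base 5). Lift 6: 46658. −1: 46657.
[4] 46657 ≡ 6^6 + 1 (base 6). Lift 7: 823544. −1: 823543.
[5] 823543 ≡ 7^7 (base 7). Lift 8: 16777216. −1: 16777215.
[6] 16777215 ≡ 7·8^7 + 7·8^6 + 7·8^5 + 7·8^4 + 7·8^3 + 7·8^2 + 7·8 + 7 (base 8). Lift 9: 37665880. −1: 37665879.
[7] 37665879 ≡ 7·9^7 + 7·9^6 + 7·9^5 + 7·9^4 + 7·9^3 + 7·9^2 + 7·9 + 6 (base 9). Lift 10: 77777776. −1: 77777775.

ω^7·7 + ω^6·7 + ω^5·7 + ω^4·7 + ω^3·7 + ω^2·7 + ω·7 + 6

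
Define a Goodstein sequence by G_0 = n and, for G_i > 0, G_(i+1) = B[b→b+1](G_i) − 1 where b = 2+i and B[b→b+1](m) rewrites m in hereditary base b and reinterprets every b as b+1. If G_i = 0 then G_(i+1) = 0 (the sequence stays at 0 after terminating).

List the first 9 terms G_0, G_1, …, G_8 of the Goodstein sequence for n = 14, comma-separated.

base 2: 14 = 2^(2 + 1) + 2^2 + 2; at 3: 3^(3 + 1) + 3^3 + 3 = 111; next = 110
base 3: 110 = 3^(3 + 1) + 3^3 + 2; at 4: 4^(4 + 1) + 4^4 + 2 = 1282; next = 1281
base 4: 1281 = 4^(4 + 1) + 4^4 + 1; at 5: 5^(5 + 1) + 5^5 + 1 = 18751; next = 18750
base 5: 18750 = 5^(5 + 1) + 5^5; at 6: 6^(6 + 1) + 6^6 = 326592; next = 326591
base 6: 326591 = 6^(6 + 1) + 5·6^5 + 5·6^4 + 5·6^3 + 5·6^2 + 5·6 + 5; at 7: 7^(7 + 1) + 5·7^5 + 5·7^4 + 5·7^3 + 5·7^2 + 5·7 + 5 = 5862841; next = 5862840
base 7: 5862840 = 7^(7 + 1) + 5·7^5 + 5·7^4 + 5·7^3 + 5·7^2 + 5·7 + 4; at 8: 8^(8 + 1) + 5·8^5 + 5·8^4 + 5·8^3 + 5·8^2 + 5·8 + 4 = 134404972; next = 134404971
base 8: 134404971 = 8^(8 + 1) + 5·8^5 + 5·8^4 + 5·8^3 + 5·8^2 + 5·8 + 3; at 9: 9^(9 + 1) + 5·9^5 + 5·9^4 + 5·9^3 + 5·9^2 + 5·9 + 3 = 3487116549; next = 3487116548
base 9: 3487116548 = 9^(9 + 1) + 5·9^5 + 5·9^4 + 5·9^3 + 5·9^2 + 5·9 + 2; at 10: 10^(10 + 1) + 5·10^5 + 5·10^4 + 5·10^3 + 5·10^2 + 5·10 + 2 = 100000555552; next = 100000555551

14, 110, 1281, 18750, 326591, 5862840, 134404971, 3487116548, 100000555551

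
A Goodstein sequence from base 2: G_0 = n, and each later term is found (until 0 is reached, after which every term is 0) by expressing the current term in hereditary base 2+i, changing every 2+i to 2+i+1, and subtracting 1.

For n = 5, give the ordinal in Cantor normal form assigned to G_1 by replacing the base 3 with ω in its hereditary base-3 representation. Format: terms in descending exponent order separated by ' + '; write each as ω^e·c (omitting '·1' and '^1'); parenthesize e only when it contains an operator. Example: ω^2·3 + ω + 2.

ω^ω

(0) 5|_2 = 2^2 + 1 ↦ 3^3 + 1|_3 = 28 ⇒ 27
(1) 27|_3 = 3^3 ↦ 4^4|_4 = 256 ⇒ 255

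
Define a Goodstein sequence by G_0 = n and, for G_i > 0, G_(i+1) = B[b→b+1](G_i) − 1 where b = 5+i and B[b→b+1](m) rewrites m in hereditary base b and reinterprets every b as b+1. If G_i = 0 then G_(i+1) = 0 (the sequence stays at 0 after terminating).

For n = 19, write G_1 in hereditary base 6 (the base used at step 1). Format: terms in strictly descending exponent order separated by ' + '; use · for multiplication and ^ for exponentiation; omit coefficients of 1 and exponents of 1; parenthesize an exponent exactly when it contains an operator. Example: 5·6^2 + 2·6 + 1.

3·6 + 3

base 5: 19 = 3·5 + 4; at 6: 3·6 + 4 = 22; next = 21
base 6: 21 = 3·6 + 3; at 7: 3·7 + 3 = 24; next = 23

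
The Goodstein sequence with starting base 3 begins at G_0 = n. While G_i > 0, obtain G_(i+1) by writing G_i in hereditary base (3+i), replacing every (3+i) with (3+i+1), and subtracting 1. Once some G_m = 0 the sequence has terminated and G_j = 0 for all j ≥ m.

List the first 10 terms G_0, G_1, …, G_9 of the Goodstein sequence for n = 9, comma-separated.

9 —HB3→ 3^2 —bump→ 4^2 = 16 —(−1)→ 15
15 —HB4→ 3·4 + 3 —bump→ 3·5 + 3 = 18 —(−1)→ 17
17 —HB5→ 3·5 + 2 —bump→ 3·6 + 2 = 20 —(−1)→ 19
19 —HB6→ 3·6 + 1 —bump→ 3·7 + 1 = 22 —(−1)→ 21
21 —HB7→ 3·7 —bump→ 3·8 = 24 —(−1)→ 23
23 —HB8→ 2·8 + 7 —bump→ 2·9 + 7 = 25 —(−1)→ 24
24 —HB9→ 2·9 + 6 —bump→ 2·10 + 6 = 26 —(−1)→ 25
25 —HB10→ 2·10 + 5 —bump→ 2·11 + 5 = 27 —(−1)→ 26
26 —HB11→ 2·11 + 4 —bump→ 2·12 + 4 = 28 —(−1)→ 27

9, 15, 17, 19, 21, 23, 24, 25, 26, 27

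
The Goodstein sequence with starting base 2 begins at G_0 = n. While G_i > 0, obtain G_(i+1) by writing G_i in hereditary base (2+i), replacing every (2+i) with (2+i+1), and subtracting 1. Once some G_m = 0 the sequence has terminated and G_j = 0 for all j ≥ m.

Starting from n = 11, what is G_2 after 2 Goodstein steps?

G_0 = 11. HB_2(11) = 2^(2 + 1) + 2 + 1. Bump = 85. G_1 = 84.
G_1 = 84. HB_3(84) = 3^(3 + 1) + 3. Bump = 1028. G_2 = 1027.
G_2 = 1027. HB_4(1027) = 4^(4 + 1) + 3. Bump = 15628. G_3 = 15627.

1027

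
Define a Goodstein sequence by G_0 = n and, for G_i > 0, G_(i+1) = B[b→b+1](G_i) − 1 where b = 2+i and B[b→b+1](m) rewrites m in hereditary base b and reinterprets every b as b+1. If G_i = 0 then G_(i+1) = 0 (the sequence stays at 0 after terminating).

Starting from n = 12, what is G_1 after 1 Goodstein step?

107

base 2: 12 = 2^(2 + 1) + 2^2; at 3: 3^(3 + 1) + 3^3 = 108; next = 107
base 3: 107 = 3^(3 + 1) + 2·3^2 + 2·3 + 2; at 4: 4^(4 + 1) + 2·4^2 + 2·4 + 2 = 1066; next = 1065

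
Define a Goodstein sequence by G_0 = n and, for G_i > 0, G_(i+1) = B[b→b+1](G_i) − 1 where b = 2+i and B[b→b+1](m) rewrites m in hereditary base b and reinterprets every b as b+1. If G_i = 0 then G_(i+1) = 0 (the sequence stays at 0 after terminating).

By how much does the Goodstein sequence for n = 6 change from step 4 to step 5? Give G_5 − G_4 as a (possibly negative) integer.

51384

step 0: 6 = 2^2 + 2; sub 3 for 2: 3^3 + 3; = 30; G_1 = 30−1 = 29
step 1: 29 = 3^3 + 2; sub 4 for 3: 4^4 + 2; = 258; G_2 = 258−1 = 257
step 2: 257 = 4^4 + 1; sub 5 for 4: 5^5 + 1; = 3126; G_3 = 3126−1 = 3125
step 3: 3125 = 5^5; sub 6 for 5: 6^6; = 46656; G_4 = 46656−1 = 46655
step 4: 46655 = 5·6^5 + 5·6^4 + 5·6^3 + 5·6^2 + 5·6 + 5; sub 7 for 6: 5·7^5 + 5·7^4 + 5·7^3 + 5·7^2 + 5·7 + 5; = 98040; G_5 = 98040−1 = 98039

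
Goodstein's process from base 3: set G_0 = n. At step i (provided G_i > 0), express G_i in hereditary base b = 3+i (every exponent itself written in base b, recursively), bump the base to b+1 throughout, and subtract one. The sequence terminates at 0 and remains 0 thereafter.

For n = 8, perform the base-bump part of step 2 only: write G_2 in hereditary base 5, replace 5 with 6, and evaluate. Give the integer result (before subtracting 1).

step 0: 8 = 2·3 + 2; sub 4 for 3: 2·4 + 2; = 10; G_1 = 10−1 = 9
step 1: 9 = 2·4 + 1; sub 5 for 4: 2·5 + 1; = 11; G_2 = 11−1 = 10
step 2: 10 = 2·5; sub 6 for 5: 2·6; = 12; G_3 = 12−1 = 11

12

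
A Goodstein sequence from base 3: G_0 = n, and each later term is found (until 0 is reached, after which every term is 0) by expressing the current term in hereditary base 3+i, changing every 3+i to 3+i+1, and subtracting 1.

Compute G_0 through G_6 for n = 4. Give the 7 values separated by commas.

G_0 = 4. HB_3(4) = 3 + 1. Bump = 5. G_1 = 4.
G_1 = 4. HB_4(4) = 4. Bump = 5. G_2 = 4.
G_2 = 4. HB_5(4) = 4. Bump = 4. G_3 = 3.
G_3 = 3. HB_6(3) = 3. Bump = 3. G_4 = 2.
G_4 = 2. HB_7(2) = 2. Bump = 2. G_5 = 1.
G_5 = 1. HB_8(1) = 1. Bump = 1. G_6 = 0.

4, 4, 4, 3, 2, 1, 0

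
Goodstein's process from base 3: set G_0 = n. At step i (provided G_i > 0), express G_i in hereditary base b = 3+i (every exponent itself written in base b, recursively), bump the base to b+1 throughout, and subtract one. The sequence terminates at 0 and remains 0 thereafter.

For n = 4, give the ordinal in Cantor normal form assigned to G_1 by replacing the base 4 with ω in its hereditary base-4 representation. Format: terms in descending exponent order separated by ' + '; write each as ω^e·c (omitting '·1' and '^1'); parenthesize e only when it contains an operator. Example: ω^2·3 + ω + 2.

i=0: 4 = 3 + 1 (b=3); 3→4: 4 + 1 = 5; 5−1 = 4
i=1: 4 = 4 (b=4); 4→5: 5 = 5; 5−1 = 4

ω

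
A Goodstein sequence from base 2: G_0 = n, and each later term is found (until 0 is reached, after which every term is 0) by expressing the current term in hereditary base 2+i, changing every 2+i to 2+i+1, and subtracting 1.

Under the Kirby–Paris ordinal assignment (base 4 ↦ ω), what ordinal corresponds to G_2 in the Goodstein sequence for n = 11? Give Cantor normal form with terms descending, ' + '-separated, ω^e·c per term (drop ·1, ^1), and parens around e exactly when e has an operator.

ω^(ω + 1) + 3

[0] 11 ≡ 2^(2 + 1) + 2 + 1 (base 2). Lift 3: 85. −1: 84.
[1] 84 ≡ 3^(3 + 1) + 3 (base 3). Lift 4: 1028. −1: 1027.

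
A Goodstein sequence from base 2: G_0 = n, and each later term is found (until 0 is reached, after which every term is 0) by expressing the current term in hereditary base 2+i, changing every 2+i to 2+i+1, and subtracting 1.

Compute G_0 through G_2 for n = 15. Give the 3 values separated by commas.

G_0=15  [base 2] 2^(2 + 1) + 2^2 + 2 + 1  →[2↦3]→  3^(3 + 1) + 3^3 + 3 + 1 = 112  −1 ⇒ G_1=111
G_1=111  [base 3] 3^(3 + 1) + 3^3 + 3  →[3↦4]→  4^(4 + 1) + 4^4 + 4 = 1284  −1 ⇒ G_2=1283

15, 111, 1283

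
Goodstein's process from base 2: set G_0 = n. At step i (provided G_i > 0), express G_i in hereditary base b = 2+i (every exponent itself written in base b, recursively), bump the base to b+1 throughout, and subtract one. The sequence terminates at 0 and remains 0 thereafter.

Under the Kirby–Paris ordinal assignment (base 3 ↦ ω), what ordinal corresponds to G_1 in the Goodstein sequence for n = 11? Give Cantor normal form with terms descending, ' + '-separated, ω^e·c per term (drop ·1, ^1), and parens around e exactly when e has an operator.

ω^(ω + 1) + ω

[0] 11 ≡ 2^(2 + 1) + 2 + 1 (base 2). Lift 3: 85. −1: 84.
[1] 84 ≡ 3^(3 + 1) + 3 (base 3). Lift 4: 1028. −1: 1027.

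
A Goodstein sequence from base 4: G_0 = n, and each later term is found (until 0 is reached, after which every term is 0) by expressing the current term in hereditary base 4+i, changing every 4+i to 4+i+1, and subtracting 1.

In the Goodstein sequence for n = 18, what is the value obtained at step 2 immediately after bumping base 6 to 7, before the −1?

(0) 18|_4 = 4^2 + 2 ↦ 5^2 + 2|_5 = 27 ⇒ 26
(1) 26|_5 = 5^2 + 1 ↦ 6^2 + 1|_6 = 37 ⇒ 36
(2) 36|_6 = 6^2 ↦ 7^2|_7 = 49 ⇒ 48

49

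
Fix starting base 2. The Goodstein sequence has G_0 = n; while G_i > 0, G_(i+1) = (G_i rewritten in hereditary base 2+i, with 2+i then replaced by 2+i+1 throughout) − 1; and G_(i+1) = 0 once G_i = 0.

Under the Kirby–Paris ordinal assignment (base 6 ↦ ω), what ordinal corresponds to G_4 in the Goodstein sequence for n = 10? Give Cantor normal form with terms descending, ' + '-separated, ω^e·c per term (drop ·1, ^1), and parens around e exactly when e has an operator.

ω^ω·5 + ω^5·5 + ω^4·5 + ω^3·5 + ω^2·5 + ω·5 + 5

base 2: 10 = 2^(2 + 1) + 2; at 3: 3^(3 + 1) + 3 = 84; next = 83
base 3: 83 = 3^(3 + 1) + 2; at 4: 4^(4 + 1) + 2 = 1026; next = 1025
base 4: 1025 = 4^(4 + 1) + 1; at 5: 5^(5 + 1) + 1 = 15626; next = 15625
base 5: 15625 = 5^(5 + 1); at 6: 6^(6 + 1) = 279936; next = 279935
base 6: 279935 = 5·6^6 + 5·6^5 + 5·6^4 + 5·6^3 + 5·6^2 + 5·6 + 5; at 7: 5·7^7 + 5·7^5 + 5·7^4 + 5·7^3 + 5·7^2 + 5·7 + 5 = 4215755; next = 4215754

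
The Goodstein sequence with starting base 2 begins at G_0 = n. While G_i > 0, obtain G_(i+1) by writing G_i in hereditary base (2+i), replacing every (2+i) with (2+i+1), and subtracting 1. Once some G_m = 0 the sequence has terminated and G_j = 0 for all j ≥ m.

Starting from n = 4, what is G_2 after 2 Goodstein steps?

(0) 4|_2 = 2^2 ↦ 3^3|_3 = 27 ⇒ 26
(1) 26|_3 = 2·3^2 + 2·3 + 2 ↦ 2·4^2 + 2·4 + 2|_4 = 42 ⇒ 41
(2) 41|_4 = 2·4^2 + 2·4 + 1 ↦ 2·5^2 + 2·5 + 1|_5 = 61 ⇒ 60

41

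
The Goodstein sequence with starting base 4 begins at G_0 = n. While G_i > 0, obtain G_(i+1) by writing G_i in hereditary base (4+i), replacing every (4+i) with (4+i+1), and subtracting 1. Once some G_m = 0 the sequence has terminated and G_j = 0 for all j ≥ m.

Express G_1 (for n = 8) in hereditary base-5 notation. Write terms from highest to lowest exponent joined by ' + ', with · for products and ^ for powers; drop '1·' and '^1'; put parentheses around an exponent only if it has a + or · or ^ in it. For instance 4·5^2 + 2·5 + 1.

5 + 4

[0] 8 ≡ 2·4 (base 4). Lift 5: 10. −1: 9.
[1] 9 ≡ 5 + 4 (base 5). Lift 6: 10. −1: 9.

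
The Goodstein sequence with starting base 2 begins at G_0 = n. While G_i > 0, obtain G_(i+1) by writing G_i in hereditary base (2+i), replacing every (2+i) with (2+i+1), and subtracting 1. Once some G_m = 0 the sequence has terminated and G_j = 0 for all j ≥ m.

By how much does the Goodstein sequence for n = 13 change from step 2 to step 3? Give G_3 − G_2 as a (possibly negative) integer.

14813

13 —HB2→ 2^(2 + 1) + 2^2 + 1 —bump→ 3^(3 + 1) + 3^3 + 1 = 109 —(−1)→ 108
108 —HB3→ 3^(3 + 1) + 3^3 —bump→ 4^(4 + 1) + 4^4 = 1280 —(−1)→ 1279
1279 —HB4→ 4^(4 + 1) + 3·4^3 + 3·4^2 + 3·4 + 3 —bump→ 5^(5 + 1) + 3·5^3 + 3·5^2 + 3·5 + 3 = 16093 —(−1)→ 16092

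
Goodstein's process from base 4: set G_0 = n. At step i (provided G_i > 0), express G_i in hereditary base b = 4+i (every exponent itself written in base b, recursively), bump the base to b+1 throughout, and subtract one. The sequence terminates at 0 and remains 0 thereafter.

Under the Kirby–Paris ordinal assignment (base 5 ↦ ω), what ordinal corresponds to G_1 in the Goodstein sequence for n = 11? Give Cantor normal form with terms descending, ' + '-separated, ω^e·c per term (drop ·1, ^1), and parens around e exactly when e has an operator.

G_0=11  [base 4] 2·4 + 3  →[4↦5]→  2·5 + 3 = 13  −1 ⇒ G_1=12
G_1=12  [base 5] 2·5 + 2  →[5↦6]→  2·6 + 2 = 14  −1 ⇒ G_2=13

ω·2 + 2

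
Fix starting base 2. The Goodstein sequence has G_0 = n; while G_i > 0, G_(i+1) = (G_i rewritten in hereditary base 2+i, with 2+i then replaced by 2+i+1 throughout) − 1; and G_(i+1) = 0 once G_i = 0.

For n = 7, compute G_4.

G_0=7  [base 2] 2^2 + 2 + 1  →[2↦3]→  3^3 + 3 + 1 = 31  −1 ⇒ G_1=30
G_1=30  [base 3] 3^3 + 3  →[3↦4]→  4^4 + 4 = 260  −1 ⇒ G_2=259
G_2=259  [base 4] 4^4 + 3  →[4↦5]→  5^5 + 3 = 3128  −1 ⇒ G_3=3127
G_3=3127  [base 5] 5^5 + 2  →[5↦6]→  6^6 + 2 = 46658  −1 ⇒ G_4=46657
G_4=46657  [base 6] 6^6 + 1  →[6↦7]→  7^7 + 1 = 823544  −1 ⇒ G_5=823543

46657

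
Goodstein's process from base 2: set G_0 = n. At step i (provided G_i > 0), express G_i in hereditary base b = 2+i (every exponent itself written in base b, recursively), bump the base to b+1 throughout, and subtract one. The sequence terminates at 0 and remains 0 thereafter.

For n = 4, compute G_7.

173

(0) 4|_2 = 2^2 ↦ 3^3|_3 = 27 ⇒ 26
(1) 26|_3 = 2·3^2 + 2·3 + 2 ↦ 2·4^2 + 2·4 + 2|_4 = 42 ⇒ 41
(2) 41|_4 = 2·4^2 + 2·4 + 1 ↦ 2·5^2 + 2·5 + 1|_5 = 61 ⇒ 60
(3) 60|_5 = 2·5^2 + 2·5 ↦ 2·6^2 + 2·6|_6 = 84 ⇒ 83
(4) 83|_6 = 2·6^2 + 6 + 5 ↦ 2·7^2 + 7 + 5|_7 = 110 ⇒ 109
(5) 109|_7 = 2·7^2 + 7 + 4 ↦ 2·8^2 + 8 + 4|_8 = 140 ⇒ 139
(6) 139|_8 = 2·8^2 + 8 + 3 ↦ 2·9^2 + 9 + 3|_9 = 174 ⇒ 173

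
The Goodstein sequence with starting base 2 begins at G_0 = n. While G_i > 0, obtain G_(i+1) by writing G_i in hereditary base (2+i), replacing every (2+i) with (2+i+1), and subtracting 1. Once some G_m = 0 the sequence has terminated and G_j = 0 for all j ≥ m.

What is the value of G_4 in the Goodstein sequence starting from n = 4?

83

base 2: 4 = 2^2; at 3: 3^3 = 27; next = 26
base 3: 26 = 2·3^2 + 2·3 + 2; at 4: 2·4^2 + 2·4 + 2 = 42; next = 41
base 4: 41 = 2·4^2 + 2·4 + 1; at 5: 2·5^2 + 2·5 + 1 = 61; next = 60
base 5: 60 = 2·5^2 + 2·5; at 6: 2·6^2 + 2·6 = 84; next = 83
base 6: 83 = 2·6^2 + 6 + 5; at 7: 2·7^2 + 7 + 5 = 110; next = 109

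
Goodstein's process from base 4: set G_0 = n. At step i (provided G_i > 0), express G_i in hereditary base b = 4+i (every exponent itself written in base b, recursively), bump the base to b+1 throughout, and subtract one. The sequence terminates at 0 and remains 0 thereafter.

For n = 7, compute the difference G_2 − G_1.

base 4: 7 = 4 + 3; at 5: 5 + 3 = 8; next = 7
base 5: 7 = 5 + 2; at 6: 6 + 2 = 8; next = 7

0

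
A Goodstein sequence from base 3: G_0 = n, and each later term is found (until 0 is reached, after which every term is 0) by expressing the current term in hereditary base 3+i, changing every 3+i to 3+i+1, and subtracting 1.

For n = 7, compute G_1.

8

step 0: 7 = 2·3 + 1; sub 4 for 3: 2·4 + 1; = 9; G_1 = 9−1 = 8
step 1: 8 = 2·4; sub 5 for 4: 2·5; = 10; G_2 = 10−1 = 9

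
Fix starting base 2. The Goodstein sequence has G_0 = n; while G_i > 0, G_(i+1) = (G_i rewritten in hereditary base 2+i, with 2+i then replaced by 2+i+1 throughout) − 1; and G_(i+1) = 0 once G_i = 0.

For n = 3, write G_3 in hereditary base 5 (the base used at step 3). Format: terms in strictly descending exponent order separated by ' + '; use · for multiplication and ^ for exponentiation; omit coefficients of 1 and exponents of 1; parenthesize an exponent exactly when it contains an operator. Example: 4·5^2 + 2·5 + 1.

G_0 = 3. HB_2(3) = 2 + 1. Bump = 4. G_1 = 3.
G_1 = 3. HB_3(3) = 3. Bump = 4. G_2 = 3.
G_2 = 3. HB_4(3) = 3. Bump = 3. G_3 = 2.
G_3 = 2. HB_5(2) = 2. Bump = 2. G_4 = 1.

2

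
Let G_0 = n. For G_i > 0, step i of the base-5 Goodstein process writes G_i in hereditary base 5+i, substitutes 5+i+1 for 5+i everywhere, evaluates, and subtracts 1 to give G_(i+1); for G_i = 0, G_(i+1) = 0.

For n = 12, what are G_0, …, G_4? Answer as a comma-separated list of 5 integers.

12, 13, 14, 15, 15

step 0: 12 = 2·5 + 2; sub 6 for 5: 2·6 + 2; = 14; G_1 = 14−1 = 13
step 1: 13 = 2·6 + 1; sub 7 for 6: 2·7 + 1; = 15; G_2 = 15−1 = 14
step 2: 14 = 2·7; sub 8 for 7: 2·8; = 16; G_3 = 16−1 = 15
step 3: 15 = 8 + 7; sub 9 for 8: 9 + 7; = 16; G_4 = 16−1 = 15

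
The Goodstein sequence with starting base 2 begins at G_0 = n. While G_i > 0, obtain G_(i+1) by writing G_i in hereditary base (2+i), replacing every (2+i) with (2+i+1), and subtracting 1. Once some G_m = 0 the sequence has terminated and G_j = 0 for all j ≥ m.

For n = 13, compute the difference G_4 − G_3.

264619

G_0 = 13. HB_2(13) = 2^(2 + 1) + 2^2 + 1. Bump = 109. G_1 = 108.
G_1 = 108. HB_3(108) = 3^(3 + 1) + 3^3. Bump = 1280. G_2 = 1279.
G_2 = 1279. HB_4(1279) = 4^(4 + 1) + 3·4^3 + 3·4^2 + 3·4 + 3. Bump = 16093. G_3 = 16092.
G_3 = 16092. HB_5(16092) = 5^(5 + 1) + 3·5^3 + 3·5^2 + 3·5 + 2. Bump = 280712. G_4 = 280711.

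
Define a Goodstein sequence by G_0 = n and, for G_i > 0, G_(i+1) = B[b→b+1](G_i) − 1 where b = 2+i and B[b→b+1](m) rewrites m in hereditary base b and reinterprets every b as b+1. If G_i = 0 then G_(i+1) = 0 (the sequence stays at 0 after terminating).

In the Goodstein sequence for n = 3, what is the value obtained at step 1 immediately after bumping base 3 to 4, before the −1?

i=0: 3 = 2 + 1 (b=2); 2→3: 3 + 1 = 4; 4−1 = 3
i=1: 3 = 3 (b=3); 3→4: 4 = 4; 4−1 = 3

4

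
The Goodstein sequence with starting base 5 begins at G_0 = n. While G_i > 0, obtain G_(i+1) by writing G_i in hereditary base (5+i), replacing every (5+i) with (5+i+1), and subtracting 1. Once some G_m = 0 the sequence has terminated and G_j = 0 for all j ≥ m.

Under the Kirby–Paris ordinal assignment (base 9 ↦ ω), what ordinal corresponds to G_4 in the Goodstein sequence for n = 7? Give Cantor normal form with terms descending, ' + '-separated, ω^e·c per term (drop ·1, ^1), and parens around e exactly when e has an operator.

6

i=0: 7 = 5 + 2 (b=5); 5→6: 6 + 2 = 8; 8−1 = 7
i=1: 7 = 6 + 1 (b=6); 6→7: 7 + 1 = 8; 8−1 = 7
i=2: 7 = 7 (b=7); 7→8: 8 = 8; 8−1 = 7
i=3: 7 = 7 (b=8); 8→9: 7 = 7; 7−1 = 6
i=4: 6 = 6 (b=9); 9→10: 6 = 6; 6−1 = 5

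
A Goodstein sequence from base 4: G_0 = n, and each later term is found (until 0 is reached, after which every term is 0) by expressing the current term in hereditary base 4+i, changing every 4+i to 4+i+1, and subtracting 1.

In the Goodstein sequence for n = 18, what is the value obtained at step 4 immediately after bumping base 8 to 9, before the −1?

59

i=0: 18 = 4^2 + 2 (b=4); 4→5: 5^2 + 2 = 27; 27−1 = 26
i=1: 26 = 5^2 + 1 (b=5); 5→6: 6^2 + 1 = 37; 37−1 = 36
i=2: 36 = 6^2 (b=6); 6→7: 7^2 = 49; 49−1 = 48
i=3: 48 = 6·7 + 6 (b=7); 7→8: 6·8 + 6 = 54; 54−1 = 53
i=4: 53 = 6·8 + 5 (b=8); 8→9: 6·9 + 5 = 59; 59−1 = 58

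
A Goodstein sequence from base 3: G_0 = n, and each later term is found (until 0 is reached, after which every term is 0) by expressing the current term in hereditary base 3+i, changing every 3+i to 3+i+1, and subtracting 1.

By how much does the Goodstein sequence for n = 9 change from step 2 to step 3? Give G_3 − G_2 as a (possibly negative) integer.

base 3: 9 = 3^2; at 4: 4^2 = 16; next = 15
base 4: 15 = 3·4 + 3; at 5: 3·5 + 3 = 18; next = 17
base 5: 17 = 3·5 + 2; at 6: 3·6 + 2 = 20; next = 19

2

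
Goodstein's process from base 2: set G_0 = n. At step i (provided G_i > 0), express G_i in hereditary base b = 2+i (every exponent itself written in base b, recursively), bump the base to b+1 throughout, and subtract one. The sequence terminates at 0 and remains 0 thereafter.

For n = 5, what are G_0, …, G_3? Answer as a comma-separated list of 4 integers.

5, 27, 255, 467

5 —HB2→ 2^2 + 1 —bump→ 3^3 + 1 = 28 —(−1)→ 27
27 —HB3→ 3^3 —bump→ 4^4 = 256 —(−1)→ 255
255 —HB4→ 3·4^3 + 3·4^2 + 3·4 + 3 —bump→ 3·5^3 + 3·5^2 + 3·5 + 3 = 468 —(−1)→ 467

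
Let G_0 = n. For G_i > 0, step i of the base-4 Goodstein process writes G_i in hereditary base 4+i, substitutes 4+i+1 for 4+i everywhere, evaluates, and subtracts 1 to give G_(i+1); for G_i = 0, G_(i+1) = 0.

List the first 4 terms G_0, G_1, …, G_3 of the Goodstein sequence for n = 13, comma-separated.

(0) 13|_4 = 3·4 + 1 ↦ 3·5 + 1|_5 = 16 ⇒ 15
(1) 15|_5 = 3·5 ↦ 3·6|_6 = 18 ⇒ 17
(2) 17|_6 = 2·6 + 5 ↦ 2·7 + 5|_7 = 19 ⇒ 18

13, 15, 17, 18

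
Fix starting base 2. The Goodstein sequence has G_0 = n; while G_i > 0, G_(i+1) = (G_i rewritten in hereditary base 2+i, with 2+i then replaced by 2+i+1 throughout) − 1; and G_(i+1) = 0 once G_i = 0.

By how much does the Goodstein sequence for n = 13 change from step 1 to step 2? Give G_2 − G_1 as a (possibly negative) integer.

1171

G_0 = 13. HB_2(13) = 2^(2 + 1) + 2^2 + 1. Bump = 109. G_1 = 108.
G_1 = 108. HB_3(108) = 3^(3 + 1) + 3^3. Bump = 1280. G_2 = 1279.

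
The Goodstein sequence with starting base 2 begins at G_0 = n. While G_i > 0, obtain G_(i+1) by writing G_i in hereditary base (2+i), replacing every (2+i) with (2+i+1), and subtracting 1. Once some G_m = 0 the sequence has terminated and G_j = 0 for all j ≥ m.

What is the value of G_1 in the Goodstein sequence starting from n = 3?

(0) 3|_2 = 2 + 1 ↦ 3 + 1|_3 = 4 ⇒ 3
(1) 3|_3 = 3 ↦ 4|_4 = 4 ⇒ 3

3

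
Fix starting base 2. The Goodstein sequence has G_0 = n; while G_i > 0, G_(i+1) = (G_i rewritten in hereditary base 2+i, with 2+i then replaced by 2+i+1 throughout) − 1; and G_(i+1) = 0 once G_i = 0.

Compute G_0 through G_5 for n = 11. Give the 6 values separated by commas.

11, 84, 1027, 15627, 279937, 5764801

11 —HB2→ 2^(2 + 1) + 2 + 1 —bump→ 3^(3 + 1) + 3 + 1 = 85 —(−1)→ 84
84 —HB3→ 3^(3 + 1) + 3 —bump→ 4^(4 + 1) + 4 = 1028 —(−1)→ 1027
1027 —HB4→ 4^(4 + 1) + 3 —bump→ 5^(5 + 1) + 3 = 15628 —(−1)→ 15627
15627 —HB5→ 5^(5 + 1) + 2 —bump→ 6^(6 + 1) + 2 = 279938 —(−1)→ 279937
279937 —HB6→ 6^(6 + 1) + 1 —bump→ 7^(7 + 1) + 1 = 5764802 —(−1)→ 5764801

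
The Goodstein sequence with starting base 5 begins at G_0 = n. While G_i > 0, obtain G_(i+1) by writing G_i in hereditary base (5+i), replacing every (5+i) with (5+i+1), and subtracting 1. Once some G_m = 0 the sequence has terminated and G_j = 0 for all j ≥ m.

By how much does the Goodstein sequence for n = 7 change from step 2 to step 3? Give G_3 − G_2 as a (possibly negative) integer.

0

(0) 7|_5 = 5 + 2 ↦ 6 + 2|_6 = 8 ⇒ 7
(1) 7|_6 = 6 + 1 ↦ 7 + 1|_7 = 8 ⇒ 7
(2) 7|_7 = 7 ↦ 8|_8 = 8 ⇒ 7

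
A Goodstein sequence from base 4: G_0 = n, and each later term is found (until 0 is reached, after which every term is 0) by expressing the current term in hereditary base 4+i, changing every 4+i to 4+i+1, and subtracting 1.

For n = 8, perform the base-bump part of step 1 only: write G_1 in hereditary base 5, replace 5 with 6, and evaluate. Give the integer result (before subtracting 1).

10

(0) 8|_4 = 2·4 ↦ 2·5|_5 = 10 ⇒ 9
(1) 9|_5 = 5 + 4 ↦ 6 + 4|_6 = 10 ⇒ 9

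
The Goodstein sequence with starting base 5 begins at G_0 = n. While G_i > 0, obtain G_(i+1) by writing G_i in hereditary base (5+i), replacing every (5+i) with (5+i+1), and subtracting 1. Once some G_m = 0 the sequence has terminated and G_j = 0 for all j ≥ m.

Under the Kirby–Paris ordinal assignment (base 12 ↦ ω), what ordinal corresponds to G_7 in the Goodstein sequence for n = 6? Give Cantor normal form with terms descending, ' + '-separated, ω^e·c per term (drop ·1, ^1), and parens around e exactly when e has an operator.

1

step 0: 6 = 5 + 1; sub 6 for 5: 6 + 1; = 7; G_1 = 7−1 = 6
step 1: 6 = 6; sub 7 for 6: 7; = 7; G_2 = 7−1 = 6
step 2: 6 = 6; sub 8 for 7: 6; = 6; G_3 = 6−1 = 5
step 3: 5 = 5; sub 9 for 8: 5; = 5; G_4 = 5−1 = 4
step 4: 4 = 4; sub 10 for 9: 4; = 4; G_5 = 4−1 = 3
step 5: 3 = 3; sub 11 for 10: 3; = 3; G_6 = 3−1 = 2
step 6: 2 = 2; sub 12 for 11: 2; = 2; G_7 = 2−1 = 1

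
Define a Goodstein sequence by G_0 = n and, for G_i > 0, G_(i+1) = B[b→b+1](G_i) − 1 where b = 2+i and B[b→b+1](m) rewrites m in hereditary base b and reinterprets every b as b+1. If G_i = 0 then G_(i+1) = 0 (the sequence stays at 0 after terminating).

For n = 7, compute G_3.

[0] 7 ≡ 2^2 + 2 + 1 (base 2). Lift 3: 31. −1: 30.
[1] 30 ≡ 3^3 + 3 (base 3). Lift 4: 260. −1: 259.
[2] 259 ≡ 4^4 + 3 (base 4). Lift 5: 3128. −1: 3127.
[3] 3127 ≡ 5^5 + 2 (base 5). Lift 6: 46658. −1: 46657.

3127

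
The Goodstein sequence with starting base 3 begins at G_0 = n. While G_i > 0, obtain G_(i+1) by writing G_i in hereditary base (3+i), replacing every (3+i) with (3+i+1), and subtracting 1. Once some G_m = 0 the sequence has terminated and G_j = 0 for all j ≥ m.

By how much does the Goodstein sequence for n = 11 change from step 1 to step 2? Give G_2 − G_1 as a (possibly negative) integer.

base 3: 11 = 3^2 + 2; at 4: 4^2 + 2 = 18; next = 17
base 4: 17 = 4^2 + 1; at 5: 5^2 + 1 = 26; next = 25

8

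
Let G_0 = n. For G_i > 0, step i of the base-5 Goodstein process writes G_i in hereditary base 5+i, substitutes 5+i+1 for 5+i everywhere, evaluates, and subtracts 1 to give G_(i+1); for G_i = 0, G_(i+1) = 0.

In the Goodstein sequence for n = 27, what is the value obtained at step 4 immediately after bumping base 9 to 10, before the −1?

[0] 27 ≡ 5^2 + 2 (base 5). Lift 6: 38. −1: 37.
[1] 37 ≡ 6^2 + 1 (base 6). Lift 7: 50. −1: 49.
[2] 49 ≡ 7^2 (base 7). Lift 8: 64. −1: 63.
[3] 63 ≡ 7·8 + 7 (base 8). Lift 9: 70. −1: 69.
[4] 69 ≡ 7·9 + 6 (base 9). Lift 10: 76. −1: 75.

76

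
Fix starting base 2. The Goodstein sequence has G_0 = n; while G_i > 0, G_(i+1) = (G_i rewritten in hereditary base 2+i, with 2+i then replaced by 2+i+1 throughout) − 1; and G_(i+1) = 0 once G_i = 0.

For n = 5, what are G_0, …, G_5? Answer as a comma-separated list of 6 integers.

(0) 5|_2 = 2^2 + 1 ↦ 3^3 + 1|_3 = 28 ⇒ 27
(1) 27|_3 = 3^3 ↦ 4^4|_4 = 256 ⇒ 255
(2) 255|_4 = 3·4^3 + 3·4^2 + 3·4 + 3 ↦ 3·5^3 + 3·5^2 + 3·5 + 3|_5 = 468 ⇒ 467
(3) 467|_5 = 3·5^3 + 3·5^2 + 3·5 + 2 ↦ 3·6^3 + 3·6^2 + 3·6 + 2|_6 = 776 ⇒ 775
(4) 775|_6 = 3·6^3 + 3·6^2 + 3·6 + 1 ↦ 3·7^3 + 3·7^2 + 3·7 + 1|_7 = 1198 ⇒ 1197

5, 27, 255, 467, 775, 1197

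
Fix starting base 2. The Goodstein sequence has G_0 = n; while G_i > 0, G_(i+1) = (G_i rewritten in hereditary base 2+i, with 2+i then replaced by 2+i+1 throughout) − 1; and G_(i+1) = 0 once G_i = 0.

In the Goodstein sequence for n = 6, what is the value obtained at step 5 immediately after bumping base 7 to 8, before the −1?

step 0: 6 = 2^2 + 2; sub 3 for 2: 3^3 + 3; = 30; G_1 = 30−1 = 29
step 1: 29 = 3^3 + 2; sub 4 for 3: 4^4 + 2; = 258; G_2 = 258−1 = 257
step 2: 257 = 4^4 + 1; sub 5 for 4: 5^5 + 1; = 3126; G_3 = 3126−1 = 3125
step 3: 3125 = 5^5; sub 6 for 5: 6^6; = 46656; G_4 = 46656−1 = 46655
step 4: 46655 = 5·6^5 + 5·6^4 + 5·6^3 + 5·6^2 + 5·6 + 5; sub 7 for 6: 5·7^5 + 5·7^4 + 5·7^3 + 5·7^2 + 5·7 + 5; = 98040; G_5 = 98040−1 = 98039

187244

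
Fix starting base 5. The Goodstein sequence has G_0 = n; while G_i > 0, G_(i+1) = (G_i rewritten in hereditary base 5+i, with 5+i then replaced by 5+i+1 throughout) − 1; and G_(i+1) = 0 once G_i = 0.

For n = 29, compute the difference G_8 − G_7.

(0) 29|_5 = 5^2 + 4 ↦ 6^2 + 4|_6 = 40 ⇒ 39
(1) 39|_6 = 6^2 + 3 ↦ 7^2 + 3|_7 = 52 ⇒ 51
(2) 51|_7 = 7^2 + 2 ↦ 8^2 + 2|_8 = 66 ⇒ 65
(3) 65|_8 = 8^2 + 1 ↦ 9^2 + 1|_9 = 82 ⇒ 81
(4) 81|_9 = 9^2 ↦ 10^2|_10 = 100 ⇒ 99
(5) 99|_10 = 9·10 + 9 ↦ 9·11 + 9|_11 = 108 ⇒ 107
(6) 107|_11 = 9·11 + 8 ↦ 9·12 + 8|_12 = 116 ⇒ 115
(7) 115|_12 = 9·12 + 7 ↦ 9·13 + 7|_13 = 124 ⇒ 123

8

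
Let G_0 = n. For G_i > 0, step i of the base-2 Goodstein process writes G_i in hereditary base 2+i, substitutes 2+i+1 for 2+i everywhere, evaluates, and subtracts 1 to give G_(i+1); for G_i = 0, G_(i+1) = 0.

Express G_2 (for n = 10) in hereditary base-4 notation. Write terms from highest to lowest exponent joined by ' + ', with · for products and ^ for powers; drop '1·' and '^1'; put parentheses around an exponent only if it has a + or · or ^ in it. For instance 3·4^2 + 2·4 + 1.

4^(4 + 1) + 1

[0] 10 ≡ 2^(2 + 1) + 2 (base 2). Lift 3: 84. −1: 83.
[1] 83 ≡ 3^(3 + 1) + 2 (base 3). Lift 4: 1026. −1: 1025.
[2] 1025 ≡ 4^(4 + 1) + 1 (base 4). Lift 5: 15626. −1: 15625.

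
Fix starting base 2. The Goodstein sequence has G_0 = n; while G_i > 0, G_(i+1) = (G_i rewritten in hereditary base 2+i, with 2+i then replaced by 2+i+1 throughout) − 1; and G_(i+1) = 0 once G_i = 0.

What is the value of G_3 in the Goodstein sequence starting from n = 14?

18750

[0] 14 ≡ 2^(2 + 1) + 2^2 + 2 (base 2). Lift 3: 111. −1: 110.
[1] 110 ≡ 3^(3 + 1) + 3^3 + 2 (base 3). Lift 4: 1282. −1: 1281.
[2] 1281 ≡ 4^(4 + 1) + 4^4 + 1 (base 4). Lift 5: 18751. −1: 18750.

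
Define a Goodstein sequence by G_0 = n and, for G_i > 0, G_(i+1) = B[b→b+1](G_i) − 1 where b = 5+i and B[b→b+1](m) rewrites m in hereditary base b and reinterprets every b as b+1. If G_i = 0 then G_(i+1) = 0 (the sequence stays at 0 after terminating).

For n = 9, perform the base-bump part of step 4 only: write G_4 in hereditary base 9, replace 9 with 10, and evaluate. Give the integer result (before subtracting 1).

(0) 9|_5 = 5 + 4 ↦ 6 + 4|_6 = 10 ⇒ 9
(1) 9|_6 = 6 + 3 ↦ 7 + 3|_7 = 10 ⇒ 9
(2) 9|_7 = 7 + 2 ↦ 8 + 2|_8 = 10 ⇒ 9
(3) 9|_8 = 8 + 1 ↦ 9 + 1|_9 = 10 ⇒ 9
(4) 9|_9 = 9 ↦ 10|_10 = 10 ⇒ 9

10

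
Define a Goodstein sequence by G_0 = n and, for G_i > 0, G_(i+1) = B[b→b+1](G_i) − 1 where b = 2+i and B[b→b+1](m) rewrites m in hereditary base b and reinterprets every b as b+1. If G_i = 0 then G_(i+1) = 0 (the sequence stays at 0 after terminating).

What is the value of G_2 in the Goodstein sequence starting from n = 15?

1283

G_0 = 15. HB_2(15) = 2^(2 + 1) + 2^2 + 2 + 1. Bump = 112. G_1 = 111.
G_1 = 111. HB_3(111) = 3^(3 + 1) + 3^3 + 3. Bump = 1284. G_2 = 1283.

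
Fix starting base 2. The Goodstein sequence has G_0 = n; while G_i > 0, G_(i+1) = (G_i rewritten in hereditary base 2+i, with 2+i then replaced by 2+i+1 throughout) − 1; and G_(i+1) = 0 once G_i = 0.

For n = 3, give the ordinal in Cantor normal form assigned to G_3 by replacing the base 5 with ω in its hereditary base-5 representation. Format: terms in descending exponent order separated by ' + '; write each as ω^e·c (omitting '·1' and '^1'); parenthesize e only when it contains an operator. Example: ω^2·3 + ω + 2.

2

step 0: 3 = 2 + 1; sub 3 for 2: 3 + 1; = 4; G_1 = 4−1 = 3
step 1: 3 = 3; sub 4 for 3: 4; = 4; G_2 = 4−1 = 3
step 2: 3 = 3; sub 5 for 4: 3; = 3; G_3 = 3−1 = 2
step 3: 2 = 2; sub 6 for 5: 2; = 2; G_4 = 2−1 = 1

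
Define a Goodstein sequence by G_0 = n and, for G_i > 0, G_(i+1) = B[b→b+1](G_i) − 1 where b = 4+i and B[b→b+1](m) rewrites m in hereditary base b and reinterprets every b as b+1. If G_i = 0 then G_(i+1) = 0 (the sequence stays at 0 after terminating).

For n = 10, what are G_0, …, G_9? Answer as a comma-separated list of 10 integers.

(0) 10|_4 = 2·4 + 2 ↦ 2·5 + 2|_5 = 12 ⇒ 11
(1) 11|_5 = 2·5 + 1 ↦ 2·6 + 1|_6 = 13 ⇒ 12
(2) 12|_6 = 2·6 ↦ 2·7|_7 = 14 ⇒ 13
(3) 13|_7 = 7 + 6 ↦ 8 + 6|_8 = 14 ⇒ 13
(4) 13|_8 = 8 + 5 ↦ 9 + 5|_9 = 14 ⇒ 13
(5) 13|_9 = 9 + 4 ↦ 10 + 4|_10 = 14 ⇒ 13
(6) 13|_10 = 10 + 3 ↦ 11 + 3|_11 = 14 ⇒ 13
(7) 13|_11 = 11 + 2 ↦ 12 + 2|_12 = 14 ⇒ 13
(8) 13|_12 = 12 + 1 ↦ 13 + 1|_13 = 14 ⇒ 13

10, 11, 12, 13, 13, 13, 13, 13, 13, 13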